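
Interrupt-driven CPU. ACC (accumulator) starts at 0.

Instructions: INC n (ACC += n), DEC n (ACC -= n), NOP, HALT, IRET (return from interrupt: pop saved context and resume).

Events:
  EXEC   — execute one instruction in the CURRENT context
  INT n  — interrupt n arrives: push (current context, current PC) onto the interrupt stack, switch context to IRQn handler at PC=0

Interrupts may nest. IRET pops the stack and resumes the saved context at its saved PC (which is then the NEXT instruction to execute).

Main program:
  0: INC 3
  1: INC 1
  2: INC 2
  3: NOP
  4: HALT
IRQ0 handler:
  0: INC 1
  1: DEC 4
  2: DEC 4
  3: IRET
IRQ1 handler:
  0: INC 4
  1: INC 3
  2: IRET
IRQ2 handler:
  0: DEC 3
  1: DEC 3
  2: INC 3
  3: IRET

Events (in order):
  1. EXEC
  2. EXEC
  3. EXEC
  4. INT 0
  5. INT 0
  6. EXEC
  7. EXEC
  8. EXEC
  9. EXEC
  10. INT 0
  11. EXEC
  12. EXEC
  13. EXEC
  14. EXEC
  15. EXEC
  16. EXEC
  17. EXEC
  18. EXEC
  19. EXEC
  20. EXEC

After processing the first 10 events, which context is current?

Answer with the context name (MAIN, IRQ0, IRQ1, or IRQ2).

Event 1 (EXEC): [MAIN] PC=0: INC 3 -> ACC=3
Event 2 (EXEC): [MAIN] PC=1: INC 1 -> ACC=4
Event 3 (EXEC): [MAIN] PC=2: INC 2 -> ACC=6
Event 4 (INT 0): INT 0 arrives: push (MAIN, PC=3), enter IRQ0 at PC=0 (depth now 1)
Event 5 (INT 0): INT 0 arrives: push (IRQ0, PC=0), enter IRQ0 at PC=0 (depth now 2)
Event 6 (EXEC): [IRQ0] PC=0: INC 1 -> ACC=7
Event 7 (EXEC): [IRQ0] PC=1: DEC 4 -> ACC=3
Event 8 (EXEC): [IRQ0] PC=2: DEC 4 -> ACC=-1
Event 9 (EXEC): [IRQ0] PC=3: IRET -> resume IRQ0 at PC=0 (depth now 1)
Event 10 (INT 0): INT 0 arrives: push (IRQ0, PC=0), enter IRQ0 at PC=0 (depth now 2)

Answer: IRQ0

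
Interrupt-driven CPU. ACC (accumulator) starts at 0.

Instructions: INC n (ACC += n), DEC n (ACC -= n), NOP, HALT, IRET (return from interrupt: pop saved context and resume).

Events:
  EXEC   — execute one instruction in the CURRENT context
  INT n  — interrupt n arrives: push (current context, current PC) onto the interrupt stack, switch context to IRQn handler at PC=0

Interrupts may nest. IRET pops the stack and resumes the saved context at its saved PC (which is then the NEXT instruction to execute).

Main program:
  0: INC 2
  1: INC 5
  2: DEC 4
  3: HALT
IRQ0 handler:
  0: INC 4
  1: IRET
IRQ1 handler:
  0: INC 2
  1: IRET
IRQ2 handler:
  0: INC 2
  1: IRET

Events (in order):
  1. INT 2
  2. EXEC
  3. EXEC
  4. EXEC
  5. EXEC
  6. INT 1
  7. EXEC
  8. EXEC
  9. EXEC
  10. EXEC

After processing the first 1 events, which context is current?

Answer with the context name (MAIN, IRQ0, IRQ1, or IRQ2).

Event 1 (INT 2): INT 2 arrives: push (MAIN, PC=0), enter IRQ2 at PC=0 (depth now 1)

Answer: IRQ2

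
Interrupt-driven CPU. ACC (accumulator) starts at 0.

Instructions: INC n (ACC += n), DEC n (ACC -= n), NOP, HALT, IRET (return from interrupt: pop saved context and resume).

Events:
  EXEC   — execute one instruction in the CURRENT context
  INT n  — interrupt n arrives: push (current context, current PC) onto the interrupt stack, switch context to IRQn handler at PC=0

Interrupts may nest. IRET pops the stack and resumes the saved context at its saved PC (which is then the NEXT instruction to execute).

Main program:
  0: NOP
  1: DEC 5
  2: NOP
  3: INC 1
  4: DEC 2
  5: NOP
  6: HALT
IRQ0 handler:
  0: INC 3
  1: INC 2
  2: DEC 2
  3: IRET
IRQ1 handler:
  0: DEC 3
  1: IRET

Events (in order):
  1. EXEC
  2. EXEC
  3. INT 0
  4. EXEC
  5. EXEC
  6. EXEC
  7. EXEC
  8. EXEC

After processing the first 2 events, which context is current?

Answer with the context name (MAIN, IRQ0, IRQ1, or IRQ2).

Answer: MAIN

Derivation:
Event 1 (EXEC): [MAIN] PC=0: NOP
Event 2 (EXEC): [MAIN] PC=1: DEC 5 -> ACC=-5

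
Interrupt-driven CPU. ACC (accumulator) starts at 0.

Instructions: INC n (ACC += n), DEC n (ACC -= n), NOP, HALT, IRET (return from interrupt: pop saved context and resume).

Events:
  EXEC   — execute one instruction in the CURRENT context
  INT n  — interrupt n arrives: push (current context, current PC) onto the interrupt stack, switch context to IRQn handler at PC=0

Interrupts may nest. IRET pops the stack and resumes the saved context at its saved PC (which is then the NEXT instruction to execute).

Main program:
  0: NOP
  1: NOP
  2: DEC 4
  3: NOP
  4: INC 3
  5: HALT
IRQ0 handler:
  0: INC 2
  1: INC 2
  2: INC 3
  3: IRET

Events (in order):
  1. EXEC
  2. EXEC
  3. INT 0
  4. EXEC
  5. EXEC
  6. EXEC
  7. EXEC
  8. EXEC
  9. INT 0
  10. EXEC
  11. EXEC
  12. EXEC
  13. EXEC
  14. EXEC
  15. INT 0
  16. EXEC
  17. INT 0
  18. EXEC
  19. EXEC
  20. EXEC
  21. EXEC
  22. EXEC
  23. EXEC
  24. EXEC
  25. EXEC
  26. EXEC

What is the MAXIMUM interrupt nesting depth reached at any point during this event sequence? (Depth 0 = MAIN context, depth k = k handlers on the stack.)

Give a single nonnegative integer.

Event 1 (EXEC): [MAIN] PC=0: NOP [depth=0]
Event 2 (EXEC): [MAIN] PC=1: NOP [depth=0]
Event 3 (INT 0): INT 0 arrives: push (MAIN, PC=2), enter IRQ0 at PC=0 (depth now 1) [depth=1]
Event 4 (EXEC): [IRQ0] PC=0: INC 2 -> ACC=2 [depth=1]
Event 5 (EXEC): [IRQ0] PC=1: INC 2 -> ACC=4 [depth=1]
Event 6 (EXEC): [IRQ0] PC=2: INC 3 -> ACC=7 [depth=1]
Event 7 (EXEC): [IRQ0] PC=3: IRET -> resume MAIN at PC=2 (depth now 0) [depth=0]
Event 8 (EXEC): [MAIN] PC=2: DEC 4 -> ACC=3 [depth=0]
Event 9 (INT 0): INT 0 arrives: push (MAIN, PC=3), enter IRQ0 at PC=0 (depth now 1) [depth=1]
Event 10 (EXEC): [IRQ0] PC=0: INC 2 -> ACC=5 [depth=1]
Event 11 (EXEC): [IRQ0] PC=1: INC 2 -> ACC=7 [depth=1]
Event 12 (EXEC): [IRQ0] PC=2: INC 3 -> ACC=10 [depth=1]
Event 13 (EXEC): [IRQ0] PC=3: IRET -> resume MAIN at PC=3 (depth now 0) [depth=0]
Event 14 (EXEC): [MAIN] PC=3: NOP [depth=0]
Event 15 (INT 0): INT 0 arrives: push (MAIN, PC=4), enter IRQ0 at PC=0 (depth now 1) [depth=1]
Event 16 (EXEC): [IRQ0] PC=0: INC 2 -> ACC=12 [depth=1]
Event 17 (INT 0): INT 0 arrives: push (IRQ0, PC=1), enter IRQ0 at PC=0 (depth now 2) [depth=2]
Event 18 (EXEC): [IRQ0] PC=0: INC 2 -> ACC=14 [depth=2]
Event 19 (EXEC): [IRQ0] PC=1: INC 2 -> ACC=16 [depth=2]
Event 20 (EXEC): [IRQ0] PC=2: INC 3 -> ACC=19 [depth=2]
Event 21 (EXEC): [IRQ0] PC=3: IRET -> resume IRQ0 at PC=1 (depth now 1) [depth=1]
Event 22 (EXEC): [IRQ0] PC=1: INC 2 -> ACC=21 [depth=1]
Event 23 (EXEC): [IRQ0] PC=2: INC 3 -> ACC=24 [depth=1]
Event 24 (EXEC): [IRQ0] PC=3: IRET -> resume MAIN at PC=4 (depth now 0) [depth=0]
Event 25 (EXEC): [MAIN] PC=4: INC 3 -> ACC=27 [depth=0]
Event 26 (EXEC): [MAIN] PC=5: HALT [depth=0]
Max depth observed: 2

Answer: 2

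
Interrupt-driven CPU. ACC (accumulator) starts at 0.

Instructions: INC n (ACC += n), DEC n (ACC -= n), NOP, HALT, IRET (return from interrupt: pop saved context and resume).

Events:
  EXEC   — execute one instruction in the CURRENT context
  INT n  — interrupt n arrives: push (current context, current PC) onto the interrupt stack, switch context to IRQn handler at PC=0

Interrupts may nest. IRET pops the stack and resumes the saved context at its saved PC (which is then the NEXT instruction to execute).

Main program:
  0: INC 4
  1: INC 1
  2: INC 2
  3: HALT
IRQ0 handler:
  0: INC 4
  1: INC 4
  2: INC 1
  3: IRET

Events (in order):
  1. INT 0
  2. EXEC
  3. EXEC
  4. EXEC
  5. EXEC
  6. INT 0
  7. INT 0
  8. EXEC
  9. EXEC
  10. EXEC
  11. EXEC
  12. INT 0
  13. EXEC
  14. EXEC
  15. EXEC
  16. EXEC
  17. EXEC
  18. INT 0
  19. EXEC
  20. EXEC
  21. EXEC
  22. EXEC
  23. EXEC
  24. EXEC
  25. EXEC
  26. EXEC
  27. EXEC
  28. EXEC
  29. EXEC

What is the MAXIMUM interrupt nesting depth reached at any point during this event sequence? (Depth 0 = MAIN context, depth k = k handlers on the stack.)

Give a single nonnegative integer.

Answer: 2

Derivation:
Event 1 (INT 0): INT 0 arrives: push (MAIN, PC=0), enter IRQ0 at PC=0 (depth now 1) [depth=1]
Event 2 (EXEC): [IRQ0] PC=0: INC 4 -> ACC=4 [depth=1]
Event 3 (EXEC): [IRQ0] PC=1: INC 4 -> ACC=8 [depth=1]
Event 4 (EXEC): [IRQ0] PC=2: INC 1 -> ACC=9 [depth=1]
Event 5 (EXEC): [IRQ0] PC=3: IRET -> resume MAIN at PC=0 (depth now 0) [depth=0]
Event 6 (INT 0): INT 0 arrives: push (MAIN, PC=0), enter IRQ0 at PC=0 (depth now 1) [depth=1]
Event 7 (INT 0): INT 0 arrives: push (IRQ0, PC=0), enter IRQ0 at PC=0 (depth now 2) [depth=2]
Event 8 (EXEC): [IRQ0] PC=0: INC 4 -> ACC=13 [depth=2]
Event 9 (EXEC): [IRQ0] PC=1: INC 4 -> ACC=17 [depth=2]
Event 10 (EXEC): [IRQ0] PC=2: INC 1 -> ACC=18 [depth=2]
Event 11 (EXEC): [IRQ0] PC=3: IRET -> resume IRQ0 at PC=0 (depth now 1) [depth=1]
Event 12 (INT 0): INT 0 arrives: push (IRQ0, PC=0), enter IRQ0 at PC=0 (depth now 2) [depth=2]
Event 13 (EXEC): [IRQ0] PC=0: INC 4 -> ACC=22 [depth=2]
Event 14 (EXEC): [IRQ0] PC=1: INC 4 -> ACC=26 [depth=2]
Event 15 (EXEC): [IRQ0] PC=2: INC 1 -> ACC=27 [depth=2]
Event 16 (EXEC): [IRQ0] PC=3: IRET -> resume IRQ0 at PC=0 (depth now 1) [depth=1]
Event 17 (EXEC): [IRQ0] PC=0: INC 4 -> ACC=31 [depth=1]
Event 18 (INT 0): INT 0 arrives: push (IRQ0, PC=1), enter IRQ0 at PC=0 (depth now 2) [depth=2]
Event 19 (EXEC): [IRQ0] PC=0: INC 4 -> ACC=35 [depth=2]
Event 20 (EXEC): [IRQ0] PC=1: INC 4 -> ACC=39 [depth=2]
Event 21 (EXEC): [IRQ0] PC=2: INC 1 -> ACC=40 [depth=2]
Event 22 (EXEC): [IRQ0] PC=3: IRET -> resume IRQ0 at PC=1 (depth now 1) [depth=1]
Event 23 (EXEC): [IRQ0] PC=1: INC 4 -> ACC=44 [depth=1]
Event 24 (EXEC): [IRQ0] PC=2: INC 1 -> ACC=45 [depth=1]
Event 25 (EXEC): [IRQ0] PC=3: IRET -> resume MAIN at PC=0 (depth now 0) [depth=0]
Event 26 (EXEC): [MAIN] PC=0: INC 4 -> ACC=49 [depth=0]
Event 27 (EXEC): [MAIN] PC=1: INC 1 -> ACC=50 [depth=0]
Event 28 (EXEC): [MAIN] PC=2: INC 2 -> ACC=52 [depth=0]
Event 29 (EXEC): [MAIN] PC=3: HALT [depth=0]
Max depth observed: 2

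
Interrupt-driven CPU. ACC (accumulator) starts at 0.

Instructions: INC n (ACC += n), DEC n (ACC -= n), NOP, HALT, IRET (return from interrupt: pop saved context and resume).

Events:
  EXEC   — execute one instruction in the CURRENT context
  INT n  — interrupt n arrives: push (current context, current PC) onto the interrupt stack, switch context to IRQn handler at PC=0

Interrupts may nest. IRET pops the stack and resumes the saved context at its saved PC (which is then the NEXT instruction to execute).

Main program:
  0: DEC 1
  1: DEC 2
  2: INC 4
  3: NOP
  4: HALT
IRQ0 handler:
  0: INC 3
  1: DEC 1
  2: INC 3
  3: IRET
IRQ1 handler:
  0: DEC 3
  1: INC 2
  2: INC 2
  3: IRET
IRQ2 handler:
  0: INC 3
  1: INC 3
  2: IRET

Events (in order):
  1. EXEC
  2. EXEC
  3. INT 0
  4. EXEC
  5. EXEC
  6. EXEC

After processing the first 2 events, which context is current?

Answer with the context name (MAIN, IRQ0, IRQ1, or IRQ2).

Event 1 (EXEC): [MAIN] PC=0: DEC 1 -> ACC=-1
Event 2 (EXEC): [MAIN] PC=1: DEC 2 -> ACC=-3

Answer: MAIN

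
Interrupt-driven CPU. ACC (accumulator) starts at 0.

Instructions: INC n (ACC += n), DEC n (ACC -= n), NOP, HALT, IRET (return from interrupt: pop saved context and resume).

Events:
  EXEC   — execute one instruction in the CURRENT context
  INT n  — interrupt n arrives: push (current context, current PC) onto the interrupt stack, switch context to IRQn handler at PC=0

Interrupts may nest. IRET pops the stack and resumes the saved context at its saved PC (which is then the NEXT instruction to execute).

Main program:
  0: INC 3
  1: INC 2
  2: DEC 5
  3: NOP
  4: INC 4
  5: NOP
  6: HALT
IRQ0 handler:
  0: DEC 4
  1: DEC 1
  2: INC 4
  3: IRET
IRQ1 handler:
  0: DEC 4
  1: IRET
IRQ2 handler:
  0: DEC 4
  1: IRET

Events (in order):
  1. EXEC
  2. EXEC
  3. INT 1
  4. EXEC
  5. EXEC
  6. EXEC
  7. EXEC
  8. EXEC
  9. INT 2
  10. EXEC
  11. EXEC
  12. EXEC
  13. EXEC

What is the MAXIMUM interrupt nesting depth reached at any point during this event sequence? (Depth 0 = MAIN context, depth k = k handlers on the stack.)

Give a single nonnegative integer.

Answer: 1

Derivation:
Event 1 (EXEC): [MAIN] PC=0: INC 3 -> ACC=3 [depth=0]
Event 2 (EXEC): [MAIN] PC=1: INC 2 -> ACC=5 [depth=0]
Event 3 (INT 1): INT 1 arrives: push (MAIN, PC=2), enter IRQ1 at PC=0 (depth now 1) [depth=1]
Event 4 (EXEC): [IRQ1] PC=0: DEC 4 -> ACC=1 [depth=1]
Event 5 (EXEC): [IRQ1] PC=1: IRET -> resume MAIN at PC=2 (depth now 0) [depth=0]
Event 6 (EXEC): [MAIN] PC=2: DEC 5 -> ACC=-4 [depth=0]
Event 7 (EXEC): [MAIN] PC=3: NOP [depth=0]
Event 8 (EXEC): [MAIN] PC=4: INC 4 -> ACC=0 [depth=0]
Event 9 (INT 2): INT 2 arrives: push (MAIN, PC=5), enter IRQ2 at PC=0 (depth now 1) [depth=1]
Event 10 (EXEC): [IRQ2] PC=0: DEC 4 -> ACC=-4 [depth=1]
Event 11 (EXEC): [IRQ2] PC=1: IRET -> resume MAIN at PC=5 (depth now 0) [depth=0]
Event 12 (EXEC): [MAIN] PC=5: NOP [depth=0]
Event 13 (EXEC): [MAIN] PC=6: HALT [depth=0]
Max depth observed: 1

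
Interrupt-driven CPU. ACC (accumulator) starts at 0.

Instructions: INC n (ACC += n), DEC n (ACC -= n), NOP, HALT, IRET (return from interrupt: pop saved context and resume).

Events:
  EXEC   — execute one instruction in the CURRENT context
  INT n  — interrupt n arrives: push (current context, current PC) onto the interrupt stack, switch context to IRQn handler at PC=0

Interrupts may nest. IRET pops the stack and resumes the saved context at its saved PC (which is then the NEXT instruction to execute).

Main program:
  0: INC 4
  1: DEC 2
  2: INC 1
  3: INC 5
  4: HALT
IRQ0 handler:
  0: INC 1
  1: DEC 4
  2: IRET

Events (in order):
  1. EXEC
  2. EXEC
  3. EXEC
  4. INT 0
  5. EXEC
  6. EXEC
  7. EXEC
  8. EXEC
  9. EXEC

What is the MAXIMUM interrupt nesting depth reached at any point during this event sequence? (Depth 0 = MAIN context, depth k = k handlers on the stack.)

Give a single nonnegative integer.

Answer: 1

Derivation:
Event 1 (EXEC): [MAIN] PC=0: INC 4 -> ACC=4 [depth=0]
Event 2 (EXEC): [MAIN] PC=1: DEC 2 -> ACC=2 [depth=0]
Event 3 (EXEC): [MAIN] PC=2: INC 1 -> ACC=3 [depth=0]
Event 4 (INT 0): INT 0 arrives: push (MAIN, PC=3), enter IRQ0 at PC=0 (depth now 1) [depth=1]
Event 5 (EXEC): [IRQ0] PC=0: INC 1 -> ACC=4 [depth=1]
Event 6 (EXEC): [IRQ0] PC=1: DEC 4 -> ACC=0 [depth=1]
Event 7 (EXEC): [IRQ0] PC=2: IRET -> resume MAIN at PC=3 (depth now 0) [depth=0]
Event 8 (EXEC): [MAIN] PC=3: INC 5 -> ACC=5 [depth=0]
Event 9 (EXEC): [MAIN] PC=4: HALT [depth=0]
Max depth observed: 1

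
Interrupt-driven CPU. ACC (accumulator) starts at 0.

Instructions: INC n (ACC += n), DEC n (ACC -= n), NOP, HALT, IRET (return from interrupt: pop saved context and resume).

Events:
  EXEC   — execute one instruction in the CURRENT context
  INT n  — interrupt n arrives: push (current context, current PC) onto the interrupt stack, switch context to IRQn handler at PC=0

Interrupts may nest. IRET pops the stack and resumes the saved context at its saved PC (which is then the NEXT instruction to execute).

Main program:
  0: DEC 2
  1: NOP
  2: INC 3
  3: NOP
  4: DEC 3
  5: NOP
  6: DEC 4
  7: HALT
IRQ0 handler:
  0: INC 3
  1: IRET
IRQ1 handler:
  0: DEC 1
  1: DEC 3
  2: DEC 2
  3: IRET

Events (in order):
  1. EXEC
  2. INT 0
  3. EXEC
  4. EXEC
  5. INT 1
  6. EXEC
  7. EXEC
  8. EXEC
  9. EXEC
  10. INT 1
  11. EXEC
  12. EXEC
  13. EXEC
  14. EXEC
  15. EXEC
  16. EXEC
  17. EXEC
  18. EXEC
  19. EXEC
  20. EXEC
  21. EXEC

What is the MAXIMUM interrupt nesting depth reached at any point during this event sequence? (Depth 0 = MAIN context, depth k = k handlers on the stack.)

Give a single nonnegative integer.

Answer: 1

Derivation:
Event 1 (EXEC): [MAIN] PC=0: DEC 2 -> ACC=-2 [depth=0]
Event 2 (INT 0): INT 0 arrives: push (MAIN, PC=1), enter IRQ0 at PC=0 (depth now 1) [depth=1]
Event 3 (EXEC): [IRQ0] PC=0: INC 3 -> ACC=1 [depth=1]
Event 4 (EXEC): [IRQ0] PC=1: IRET -> resume MAIN at PC=1 (depth now 0) [depth=0]
Event 5 (INT 1): INT 1 arrives: push (MAIN, PC=1), enter IRQ1 at PC=0 (depth now 1) [depth=1]
Event 6 (EXEC): [IRQ1] PC=0: DEC 1 -> ACC=0 [depth=1]
Event 7 (EXEC): [IRQ1] PC=1: DEC 3 -> ACC=-3 [depth=1]
Event 8 (EXEC): [IRQ1] PC=2: DEC 2 -> ACC=-5 [depth=1]
Event 9 (EXEC): [IRQ1] PC=3: IRET -> resume MAIN at PC=1 (depth now 0) [depth=0]
Event 10 (INT 1): INT 1 arrives: push (MAIN, PC=1), enter IRQ1 at PC=0 (depth now 1) [depth=1]
Event 11 (EXEC): [IRQ1] PC=0: DEC 1 -> ACC=-6 [depth=1]
Event 12 (EXEC): [IRQ1] PC=1: DEC 3 -> ACC=-9 [depth=1]
Event 13 (EXEC): [IRQ1] PC=2: DEC 2 -> ACC=-11 [depth=1]
Event 14 (EXEC): [IRQ1] PC=3: IRET -> resume MAIN at PC=1 (depth now 0) [depth=0]
Event 15 (EXEC): [MAIN] PC=1: NOP [depth=0]
Event 16 (EXEC): [MAIN] PC=2: INC 3 -> ACC=-8 [depth=0]
Event 17 (EXEC): [MAIN] PC=3: NOP [depth=0]
Event 18 (EXEC): [MAIN] PC=4: DEC 3 -> ACC=-11 [depth=0]
Event 19 (EXEC): [MAIN] PC=5: NOP [depth=0]
Event 20 (EXEC): [MAIN] PC=6: DEC 4 -> ACC=-15 [depth=0]
Event 21 (EXEC): [MAIN] PC=7: HALT [depth=0]
Max depth observed: 1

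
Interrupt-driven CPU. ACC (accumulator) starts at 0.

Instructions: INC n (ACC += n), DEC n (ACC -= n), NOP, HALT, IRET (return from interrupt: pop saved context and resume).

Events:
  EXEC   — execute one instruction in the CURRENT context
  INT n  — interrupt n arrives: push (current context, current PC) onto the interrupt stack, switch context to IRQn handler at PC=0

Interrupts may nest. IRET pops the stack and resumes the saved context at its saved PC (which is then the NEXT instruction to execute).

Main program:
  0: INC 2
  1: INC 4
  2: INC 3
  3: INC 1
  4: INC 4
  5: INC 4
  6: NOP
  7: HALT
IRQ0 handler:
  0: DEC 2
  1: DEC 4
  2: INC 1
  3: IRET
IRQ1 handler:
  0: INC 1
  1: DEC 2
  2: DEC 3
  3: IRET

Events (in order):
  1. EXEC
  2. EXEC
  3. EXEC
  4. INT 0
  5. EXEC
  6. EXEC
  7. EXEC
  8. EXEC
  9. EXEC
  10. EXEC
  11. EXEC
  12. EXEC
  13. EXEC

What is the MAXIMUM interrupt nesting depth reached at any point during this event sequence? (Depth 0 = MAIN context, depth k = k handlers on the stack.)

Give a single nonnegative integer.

Answer: 1

Derivation:
Event 1 (EXEC): [MAIN] PC=0: INC 2 -> ACC=2 [depth=0]
Event 2 (EXEC): [MAIN] PC=1: INC 4 -> ACC=6 [depth=0]
Event 3 (EXEC): [MAIN] PC=2: INC 3 -> ACC=9 [depth=0]
Event 4 (INT 0): INT 0 arrives: push (MAIN, PC=3), enter IRQ0 at PC=0 (depth now 1) [depth=1]
Event 5 (EXEC): [IRQ0] PC=0: DEC 2 -> ACC=7 [depth=1]
Event 6 (EXEC): [IRQ0] PC=1: DEC 4 -> ACC=3 [depth=1]
Event 7 (EXEC): [IRQ0] PC=2: INC 1 -> ACC=4 [depth=1]
Event 8 (EXEC): [IRQ0] PC=3: IRET -> resume MAIN at PC=3 (depth now 0) [depth=0]
Event 9 (EXEC): [MAIN] PC=3: INC 1 -> ACC=5 [depth=0]
Event 10 (EXEC): [MAIN] PC=4: INC 4 -> ACC=9 [depth=0]
Event 11 (EXEC): [MAIN] PC=5: INC 4 -> ACC=13 [depth=0]
Event 12 (EXEC): [MAIN] PC=6: NOP [depth=0]
Event 13 (EXEC): [MAIN] PC=7: HALT [depth=0]
Max depth observed: 1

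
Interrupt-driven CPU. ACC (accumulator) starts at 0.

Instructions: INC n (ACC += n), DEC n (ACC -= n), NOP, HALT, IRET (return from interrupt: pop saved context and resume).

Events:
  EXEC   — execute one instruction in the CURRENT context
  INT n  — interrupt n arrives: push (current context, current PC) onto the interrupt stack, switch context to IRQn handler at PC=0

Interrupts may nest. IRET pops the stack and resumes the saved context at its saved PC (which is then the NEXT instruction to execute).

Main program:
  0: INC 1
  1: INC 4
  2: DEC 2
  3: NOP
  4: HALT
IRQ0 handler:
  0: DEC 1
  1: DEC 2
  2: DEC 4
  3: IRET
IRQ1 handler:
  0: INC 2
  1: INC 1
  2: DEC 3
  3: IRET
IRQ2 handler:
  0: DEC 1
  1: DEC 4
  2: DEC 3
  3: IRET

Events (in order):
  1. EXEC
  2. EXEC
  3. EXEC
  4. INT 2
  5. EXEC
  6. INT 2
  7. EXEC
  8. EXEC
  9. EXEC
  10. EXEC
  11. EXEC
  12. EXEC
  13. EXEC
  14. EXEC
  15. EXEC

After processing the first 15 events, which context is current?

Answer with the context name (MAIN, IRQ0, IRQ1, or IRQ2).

Event 1 (EXEC): [MAIN] PC=0: INC 1 -> ACC=1
Event 2 (EXEC): [MAIN] PC=1: INC 4 -> ACC=5
Event 3 (EXEC): [MAIN] PC=2: DEC 2 -> ACC=3
Event 4 (INT 2): INT 2 arrives: push (MAIN, PC=3), enter IRQ2 at PC=0 (depth now 1)
Event 5 (EXEC): [IRQ2] PC=0: DEC 1 -> ACC=2
Event 6 (INT 2): INT 2 arrives: push (IRQ2, PC=1), enter IRQ2 at PC=0 (depth now 2)
Event 7 (EXEC): [IRQ2] PC=0: DEC 1 -> ACC=1
Event 8 (EXEC): [IRQ2] PC=1: DEC 4 -> ACC=-3
Event 9 (EXEC): [IRQ2] PC=2: DEC 3 -> ACC=-6
Event 10 (EXEC): [IRQ2] PC=3: IRET -> resume IRQ2 at PC=1 (depth now 1)
Event 11 (EXEC): [IRQ2] PC=1: DEC 4 -> ACC=-10
Event 12 (EXEC): [IRQ2] PC=2: DEC 3 -> ACC=-13
Event 13 (EXEC): [IRQ2] PC=3: IRET -> resume MAIN at PC=3 (depth now 0)
Event 14 (EXEC): [MAIN] PC=3: NOP
Event 15 (EXEC): [MAIN] PC=4: HALT

Answer: MAIN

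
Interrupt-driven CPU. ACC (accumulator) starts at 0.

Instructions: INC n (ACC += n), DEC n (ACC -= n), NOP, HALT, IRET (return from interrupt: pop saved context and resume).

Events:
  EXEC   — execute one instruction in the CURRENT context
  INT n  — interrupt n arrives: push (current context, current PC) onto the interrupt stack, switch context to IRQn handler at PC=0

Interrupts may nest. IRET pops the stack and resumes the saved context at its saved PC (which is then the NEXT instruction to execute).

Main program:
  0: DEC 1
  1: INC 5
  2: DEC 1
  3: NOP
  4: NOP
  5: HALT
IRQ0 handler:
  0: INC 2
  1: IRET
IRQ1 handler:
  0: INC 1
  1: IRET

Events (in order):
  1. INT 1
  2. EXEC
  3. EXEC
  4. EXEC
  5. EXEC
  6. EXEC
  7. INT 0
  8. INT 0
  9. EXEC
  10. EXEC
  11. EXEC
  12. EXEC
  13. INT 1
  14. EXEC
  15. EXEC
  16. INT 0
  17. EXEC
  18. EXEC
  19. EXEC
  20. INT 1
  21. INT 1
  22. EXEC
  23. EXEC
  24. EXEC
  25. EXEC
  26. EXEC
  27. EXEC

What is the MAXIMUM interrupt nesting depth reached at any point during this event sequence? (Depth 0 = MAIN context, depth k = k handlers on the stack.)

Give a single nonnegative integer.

Event 1 (INT 1): INT 1 arrives: push (MAIN, PC=0), enter IRQ1 at PC=0 (depth now 1) [depth=1]
Event 2 (EXEC): [IRQ1] PC=0: INC 1 -> ACC=1 [depth=1]
Event 3 (EXEC): [IRQ1] PC=1: IRET -> resume MAIN at PC=0 (depth now 0) [depth=0]
Event 4 (EXEC): [MAIN] PC=0: DEC 1 -> ACC=0 [depth=0]
Event 5 (EXEC): [MAIN] PC=1: INC 5 -> ACC=5 [depth=0]
Event 6 (EXEC): [MAIN] PC=2: DEC 1 -> ACC=4 [depth=0]
Event 7 (INT 0): INT 0 arrives: push (MAIN, PC=3), enter IRQ0 at PC=0 (depth now 1) [depth=1]
Event 8 (INT 0): INT 0 arrives: push (IRQ0, PC=0), enter IRQ0 at PC=0 (depth now 2) [depth=2]
Event 9 (EXEC): [IRQ0] PC=0: INC 2 -> ACC=6 [depth=2]
Event 10 (EXEC): [IRQ0] PC=1: IRET -> resume IRQ0 at PC=0 (depth now 1) [depth=1]
Event 11 (EXEC): [IRQ0] PC=0: INC 2 -> ACC=8 [depth=1]
Event 12 (EXEC): [IRQ0] PC=1: IRET -> resume MAIN at PC=3 (depth now 0) [depth=0]
Event 13 (INT 1): INT 1 arrives: push (MAIN, PC=3), enter IRQ1 at PC=0 (depth now 1) [depth=1]
Event 14 (EXEC): [IRQ1] PC=0: INC 1 -> ACC=9 [depth=1]
Event 15 (EXEC): [IRQ1] PC=1: IRET -> resume MAIN at PC=3 (depth now 0) [depth=0]
Event 16 (INT 0): INT 0 arrives: push (MAIN, PC=3), enter IRQ0 at PC=0 (depth now 1) [depth=1]
Event 17 (EXEC): [IRQ0] PC=0: INC 2 -> ACC=11 [depth=1]
Event 18 (EXEC): [IRQ0] PC=1: IRET -> resume MAIN at PC=3 (depth now 0) [depth=0]
Event 19 (EXEC): [MAIN] PC=3: NOP [depth=0]
Event 20 (INT 1): INT 1 arrives: push (MAIN, PC=4), enter IRQ1 at PC=0 (depth now 1) [depth=1]
Event 21 (INT 1): INT 1 arrives: push (IRQ1, PC=0), enter IRQ1 at PC=0 (depth now 2) [depth=2]
Event 22 (EXEC): [IRQ1] PC=0: INC 1 -> ACC=12 [depth=2]
Event 23 (EXEC): [IRQ1] PC=1: IRET -> resume IRQ1 at PC=0 (depth now 1) [depth=1]
Event 24 (EXEC): [IRQ1] PC=0: INC 1 -> ACC=13 [depth=1]
Event 25 (EXEC): [IRQ1] PC=1: IRET -> resume MAIN at PC=4 (depth now 0) [depth=0]
Event 26 (EXEC): [MAIN] PC=4: NOP [depth=0]
Event 27 (EXEC): [MAIN] PC=5: HALT [depth=0]
Max depth observed: 2

Answer: 2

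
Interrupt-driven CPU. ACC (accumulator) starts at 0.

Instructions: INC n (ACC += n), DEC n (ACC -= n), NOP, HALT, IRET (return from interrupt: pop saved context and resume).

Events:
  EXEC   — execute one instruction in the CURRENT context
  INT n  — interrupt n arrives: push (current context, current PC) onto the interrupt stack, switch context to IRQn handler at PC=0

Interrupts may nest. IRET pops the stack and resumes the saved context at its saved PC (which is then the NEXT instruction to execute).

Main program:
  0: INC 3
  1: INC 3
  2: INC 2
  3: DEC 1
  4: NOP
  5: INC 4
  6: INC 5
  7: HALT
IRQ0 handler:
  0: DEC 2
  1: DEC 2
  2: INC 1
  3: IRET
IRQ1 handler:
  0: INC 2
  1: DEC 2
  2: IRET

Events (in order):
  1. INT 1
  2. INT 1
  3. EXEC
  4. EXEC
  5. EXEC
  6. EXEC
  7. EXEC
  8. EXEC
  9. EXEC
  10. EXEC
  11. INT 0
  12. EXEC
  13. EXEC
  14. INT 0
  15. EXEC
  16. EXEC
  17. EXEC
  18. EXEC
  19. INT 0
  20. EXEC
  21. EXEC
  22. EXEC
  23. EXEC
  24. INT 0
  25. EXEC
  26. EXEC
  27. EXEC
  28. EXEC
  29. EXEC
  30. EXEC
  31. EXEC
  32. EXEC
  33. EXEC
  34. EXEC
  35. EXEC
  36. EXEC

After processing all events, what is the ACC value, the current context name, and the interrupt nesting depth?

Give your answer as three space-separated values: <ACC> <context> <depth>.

Event 1 (INT 1): INT 1 arrives: push (MAIN, PC=0), enter IRQ1 at PC=0 (depth now 1)
Event 2 (INT 1): INT 1 arrives: push (IRQ1, PC=0), enter IRQ1 at PC=0 (depth now 2)
Event 3 (EXEC): [IRQ1] PC=0: INC 2 -> ACC=2
Event 4 (EXEC): [IRQ1] PC=1: DEC 2 -> ACC=0
Event 5 (EXEC): [IRQ1] PC=2: IRET -> resume IRQ1 at PC=0 (depth now 1)
Event 6 (EXEC): [IRQ1] PC=0: INC 2 -> ACC=2
Event 7 (EXEC): [IRQ1] PC=1: DEC 2 -> ACC=0
Event 8 (EXEC): [IRQ1] PC=2: IRET -> resume MAIN at PC=0 (depth now 0)
Event 9 (EXEC): [MAIN] PC=0: INC 3 -> ACC=3
Event 10 (EXEC): [MAIN] PC=1: INC 3 -> ACC=6
Event 11 (INT 0): INT 0 arrives: push (MAIN, PC=2), enter IRQ0 at PC=0 (depth now 1)
Event 12 (EXEC): [IRQ0] PC=0: DEC 2 -> ACC=4
Event 13 (EXEC): [IRQ0] PC=1: DEC 2 -> ACC=2
Event 14 (INT 0): INT 0 arrives: push (IRQ0, PC=2), enter IRQ0 at PC=0 (depth now 2)
Event 15 (EXEC): [IRQ0] PC=0: DEC 2 -> ACC=0
Event 16 (EXEC): [IRQ0] PC=1: DEC 2 -> ACC=-2
Event 17 (EXEC): [IRQ0] PC=2: INC 1 -> ACC=-1
Event 18 (EXEC): [IRQ0] PC=3: IRET -> resume IRQ0 at PC=2 (depth now 1)
Event 19 (INT 0): INT 0 arrives: push (IRQ0, PC=2), enter IRQ0 at PC=0 (depth now 2)
Event 20 (EXEC): [IRQ0] PC=0: DEC 2 -> ACC=-3
Event 21 (EXEC): [IRQ0] PC=1: DEC 2 -> ACC=-5
Event 22 (EXEC): [IRQ0] PC=2: INC 1 -> ACC=-4
Event 23 (EXEC): [IRQ0] PC=3: IRET -> resume IRQ0 at PC=2 (depth now 1)
Event 24 (INT 0): INT 0 arrives: push (IRQ0, PC=2), enter IRQ0 at PC=0 (depth now 2)
Event 25 (EXEC): [IRQ0] PC=0: DEC 2 -> ACC=-6
Event 26 (EXEC): [IRQ0] PC=1: DEC 2 -> ACC=-8
Event 27 (EXEC): [IRQ0] PC=2: INC 1 -> ACC=-7
Event 28 (EXEC): [IRQ0] PC=3: IRET -> resume IRQ0 at PC=2 (depth now 1)
Event 29 (EXEC): [IRQ0] PC=2: INC 1 -> ACC=-6
Event 30 (EXEC): [IRQ0] PC=3: IRET -> resume MAIN at PC=2 (depth now 0)
Event 31 (EXEC): [MAIN] PC=2: INC 2 -> ACC=-4
Event 32 (EXEC): [MAIN] PC=3: DEC 1 -> ACC=-5
Event 33 (EXEC): [MAIN] PC=4: NOP
Event 34 (EXEC): [MAIN] PC=5: INC 4 -> ACC=-1
Event 35 (EXEC): [MAIN] PC=6: INC 5 -> ACC=4
Event 36 (EXEC): [MAIN] PC=7: HALT

Answer: 4 MAIN 0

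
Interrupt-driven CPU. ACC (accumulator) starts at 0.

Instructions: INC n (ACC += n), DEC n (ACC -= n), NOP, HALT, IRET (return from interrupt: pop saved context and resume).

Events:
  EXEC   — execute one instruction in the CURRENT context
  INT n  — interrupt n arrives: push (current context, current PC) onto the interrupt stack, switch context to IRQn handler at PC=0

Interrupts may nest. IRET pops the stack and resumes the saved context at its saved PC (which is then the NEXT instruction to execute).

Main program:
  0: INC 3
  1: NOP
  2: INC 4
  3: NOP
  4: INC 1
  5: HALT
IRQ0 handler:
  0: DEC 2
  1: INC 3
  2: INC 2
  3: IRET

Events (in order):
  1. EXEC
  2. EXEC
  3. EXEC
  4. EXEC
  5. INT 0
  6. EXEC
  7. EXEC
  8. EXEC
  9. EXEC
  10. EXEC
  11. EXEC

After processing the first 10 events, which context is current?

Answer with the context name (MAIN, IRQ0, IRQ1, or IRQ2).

Answer: MAIN

Derivation:
Event 1 (EXEC): [MAIN] PC=0: INC 3 -> ACC=3
Event 2 (EXEC): [MAIN] PC=1: NOP
Event 3 (EXEC): [MAIN] PC=2: INC 4 -> ACC=7
Event 4 (EXEC): [MAIN] PC=3: NOP
Event 5 (INT 0): INT 0 arrives: push (MAIN, PC=4), enter IRQ0 at PC=0 (depth now 1)
Event 6 (EXEC): [IRQ0] PC=0: DEC 2 -> ACC=5
Event 7 (EXEC): [IRQ0] PC=1: INC 3 -> ACC=8
Event 8 (EXEC): [IRQ0] PC=2: INC 2 -> ACC=10
Event 9 (EXEC): [IRQ0] PC=3: IRET -> resume MAIN at PC=4 (depth now 0)
Event 10 (EXEC): [MAIN] PC=4: INC 1 -> ACC=11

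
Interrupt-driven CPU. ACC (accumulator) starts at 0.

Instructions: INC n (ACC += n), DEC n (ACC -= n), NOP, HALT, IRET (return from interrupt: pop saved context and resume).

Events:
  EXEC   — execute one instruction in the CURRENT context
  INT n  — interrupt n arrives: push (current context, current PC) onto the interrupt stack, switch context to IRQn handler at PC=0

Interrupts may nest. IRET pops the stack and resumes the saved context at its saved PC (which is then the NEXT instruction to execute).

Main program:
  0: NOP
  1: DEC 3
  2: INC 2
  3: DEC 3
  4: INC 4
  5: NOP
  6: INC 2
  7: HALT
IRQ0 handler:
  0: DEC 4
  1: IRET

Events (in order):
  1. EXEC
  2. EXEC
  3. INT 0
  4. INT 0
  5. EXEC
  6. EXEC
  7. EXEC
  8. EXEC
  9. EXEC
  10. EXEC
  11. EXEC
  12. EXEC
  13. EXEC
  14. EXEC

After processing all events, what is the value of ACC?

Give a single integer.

Answer: -6

Derivation:
Event 1 (EXEC): [MAIN] PC=0: NOP
Event 2 (EXEC): [MAIN] PC=1: DEC 3 -> ACC=-3
Event 3 (INT 0): INT 0 arrives: push (MAIN, PC=2), enter IRQ0 at PC=0 (depth now 1)
Event 4 (INT 0): INT 0 arrives: push (IRQ0, PC=0), enter IRQ0 at PC=0 (depth now 2)
Event 5 (EXEC): [IRQ0] PC=0: DEC 4 -> ACC=-7
Event 6 (EXEC): [IRQ0] PC=1: IRET -> resume IRQ0 at PC=0 (depth now 1)
Event 7 (EXEC): [IRQ0] PC=0: DEC 4 -> ACC=-11
Event 8 (EXEC): [IRQ0] PC=1: IRET -> resume MAIN at PC=2 (depth now 0)
Event 9 (EXEC): [MAIN] PC=2: INC 2 -> ACC=-9
Event 10 (EXEC): [MAIN] PC=3: DEC 3 -> ACC=-12
Event 11 (EXEC): [MAIN] PC=4: INC 4 -> ACC=-8
Event 12 (EXEC): [MAIN] PC=5: NOP
Event 13 (EXEC): [MAIN] PC=6: INC 2 -> ACC=-6
Event 14 (EXEC): [MAIN] PC=7: HALT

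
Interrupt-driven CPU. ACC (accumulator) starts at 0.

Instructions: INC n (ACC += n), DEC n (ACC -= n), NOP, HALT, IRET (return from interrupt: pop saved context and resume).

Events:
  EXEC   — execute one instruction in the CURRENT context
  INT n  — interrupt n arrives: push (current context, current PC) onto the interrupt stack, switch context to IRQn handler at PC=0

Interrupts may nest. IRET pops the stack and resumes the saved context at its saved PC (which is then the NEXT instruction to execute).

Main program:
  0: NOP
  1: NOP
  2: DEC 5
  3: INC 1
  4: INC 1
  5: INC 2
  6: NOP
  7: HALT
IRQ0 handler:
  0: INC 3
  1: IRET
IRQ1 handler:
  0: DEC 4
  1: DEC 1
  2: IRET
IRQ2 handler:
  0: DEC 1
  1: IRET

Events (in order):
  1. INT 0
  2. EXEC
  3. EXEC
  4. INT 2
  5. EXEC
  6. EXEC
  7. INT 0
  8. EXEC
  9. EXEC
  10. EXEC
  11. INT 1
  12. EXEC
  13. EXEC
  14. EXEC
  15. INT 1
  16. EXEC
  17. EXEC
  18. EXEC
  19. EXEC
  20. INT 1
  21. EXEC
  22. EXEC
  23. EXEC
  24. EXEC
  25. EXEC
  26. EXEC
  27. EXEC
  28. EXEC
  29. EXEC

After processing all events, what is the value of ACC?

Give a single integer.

Answer: -11

Derivation:
Event 1 (INT 0): INT 0 arrives: push (MAIN, PC=0), enter IRQ0 at PC=0 (depth now 1)
Event 2 (EXEC): [IRQ0] PC=0: INC 3 -> ACC=3
Event 3 (EXEC): [IRQ0] PC=1: IRET -> resume MAIN at PC=0 (depth now 0)
Event 4 (INT 2): INT 2 arrives: push (MAIN, PC=0), enter IRQ2 at PC=0 (depth now 1)
Event 5 (EXEC): [IRQ2] PC=0: DEC 1 -> ACC=2
Event 6 (EXEC): [IRQ2] PC=1: IRET -> resume MAIN at PC=0 (depth now 0)
Event 7 (INT 0): INT 0 arrives: push (MAIN, PC=0), enter IRQ0 at PC=0 (depth now 1)
Event 8 (EXEC): [IRQ0] PC=0: INC 3 -> ACC=5
Event 9 (EXEC): [IRQ0] PC=1: IRET -> resume MAIN at PC=0 (depth now 0)
Event 10 (EXEC): [MAIN] PC=0: NOP
Event 11 (INT 1): INT 1 arrives: push (MAIN, PC=1), enter IRQ1 at PC=0 (depth now 1)
Event 12 (EXEC): [IRQ1] PC=0: DEC 4 -> ACC=1
Event 13 (EXEC): [IRQ1] PC=1: DEC 1 -> ACC=0
Event 14 (EXEC): [IRQ1] PC=2: IRET -> resume MAIN at PC=1 (depth now 0)
Event 15 (INT 1): INT 1 arrives: push (MAIN, PC=1), enter IRQ1 at PC=0 (depth now 1)
Event 16 (EXEC): [IRQ1] PC=0: DEC 4 -> ACC=-4
Event 17 (EXEC): [IRQ1] PC=1: DEC 1 -> ACC=-5
Event 18 (EXEC): [IRQ1] PC=2: IRET -> resume MAIN at PC=1 (depth now 0)
Event 19 (EXEC): [MAIN] PC=1: NOP
Event 20 (INT 1): INT 1 arrives: push (MAIN, PC=2), enter IRQ1 at PC=0 (depth now 1)
Event 21 (EXEC): [IRQ1] PC=0: DEC 4 -> ACC=-9
Event 22 (EXEC): [IRQ1] PC=1: DEC 1 -> ACC=-10
Event 23 (EXEC): [IRQ1] PC=2: IRET -> resume MAIN at PC=2 (depth now 0)
Event 24 (EXEC): [MAIN] PC=2: DEC 5 -> ACC=-15
Event 25 (EXEC): [MAIN] PC=3: INC 1 -> ACC=-14
Event 26 (EXEC): [MAIN] PC=4: INC 1 -> ACC=-13
Event 27 (EXEC): [MAIN] PC=5: INC 2 -> ACC=-11
Event 28 (EXEC): [MAIN] PC=6: NOP
Event 29 (EXEC): [MAIN] PC=7: HALT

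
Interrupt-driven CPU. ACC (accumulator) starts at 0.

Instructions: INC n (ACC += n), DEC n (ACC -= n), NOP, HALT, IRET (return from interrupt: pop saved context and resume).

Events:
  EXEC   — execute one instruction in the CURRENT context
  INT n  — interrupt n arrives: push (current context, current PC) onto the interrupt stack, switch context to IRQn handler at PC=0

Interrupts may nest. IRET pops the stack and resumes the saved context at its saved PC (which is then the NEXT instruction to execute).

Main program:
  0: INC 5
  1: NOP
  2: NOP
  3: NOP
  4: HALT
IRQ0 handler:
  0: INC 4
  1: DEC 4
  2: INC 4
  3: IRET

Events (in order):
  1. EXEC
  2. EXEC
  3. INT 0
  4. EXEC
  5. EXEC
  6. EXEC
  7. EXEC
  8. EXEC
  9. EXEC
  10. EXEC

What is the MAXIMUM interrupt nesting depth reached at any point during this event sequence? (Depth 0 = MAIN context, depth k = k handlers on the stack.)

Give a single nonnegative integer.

Answer: 1

Derivation:
Event 1 (EXEC): [MAIN] PC=0: INC 5 -> ACC=5 [depth=0]
Event 2 (EXEC): [MAIN] PC=1: NOP [depth=0]
Event 3 (INT 0): INT 0 arrives: push (MAIN, PC=2), enter IRQ0 at PC=0 (depth now 1) [depth=1]
Event 4 (EXEC): [IRQ0] PC=0: INC 4 -> ACC=9 [depth=1]
Event 5 (EXEC): [IRQ0] PC=1: DEC 4 -> ACC=5 [depth=1]
Event 6 (EXEC): [IRQ0] PC=2: INC 4 -> ACC=9 [depth=1]
Event 7 (EXEC): [IRQ0] PC=3: IRET -> resume MAIN at PC=2 (depth now 0) [depth=0]
Event 8 (EXEC): [MAIN] PC=2: NOP [depth=0]
Event 9 (EXEC): [MAIN] PC=3: NOP [depth=0]
Event 10 (EXEC): [MAIN] PC=4: HALT [depth=0]
Max depth observed: 1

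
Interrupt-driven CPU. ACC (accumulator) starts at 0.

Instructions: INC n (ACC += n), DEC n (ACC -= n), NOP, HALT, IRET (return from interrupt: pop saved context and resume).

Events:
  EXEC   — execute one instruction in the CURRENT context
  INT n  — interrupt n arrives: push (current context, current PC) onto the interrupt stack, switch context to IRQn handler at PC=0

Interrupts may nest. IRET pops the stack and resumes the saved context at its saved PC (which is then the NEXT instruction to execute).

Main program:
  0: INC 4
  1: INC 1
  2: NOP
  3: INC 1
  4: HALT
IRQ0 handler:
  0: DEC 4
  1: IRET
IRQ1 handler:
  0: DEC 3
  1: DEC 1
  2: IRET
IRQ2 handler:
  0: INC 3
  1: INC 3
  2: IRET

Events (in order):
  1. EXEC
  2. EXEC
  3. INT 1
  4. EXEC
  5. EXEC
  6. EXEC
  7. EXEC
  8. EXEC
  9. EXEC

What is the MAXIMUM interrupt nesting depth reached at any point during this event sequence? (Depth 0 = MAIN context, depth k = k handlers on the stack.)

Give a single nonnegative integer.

Event 1 (EXEC): [MAIN] PC=0: INC 4 -> ACC=4 [depth=0]
Event 2 (EXEC): [MAIN] PC=1: INC 1 -> ACC=5 [depth=0]
Event 3 (INT 1): INT 1 arrives: push (MAIN, PC=2), enter IRQ1 at PC=0 (depth now 1) [depth=1]
Event 4 (EXEC): [IRQ1] PC=0: DEC 3 -> ACC=2 [depth=1]
Event 5 (EXEC): [IRQ1] PC=1: DEC 1 -> ACC=1 [depth=1]
Event 6 (EXEC): [IRQ1] PC=2: IRET -> resume MAIN at PC=2 (depth now 0) [depth=0]
Event 7 (EXEC): [MAIN] PC=2: NOP [depth=0]
Event 8 (EXEC): [MAIN] PC=3: INC 1 -> ACC=2 [depth=0]
Event 9 (EXEC): [MAIN] PC=4: HALT [depth=0]
Max depth observed: 1

Answer: 1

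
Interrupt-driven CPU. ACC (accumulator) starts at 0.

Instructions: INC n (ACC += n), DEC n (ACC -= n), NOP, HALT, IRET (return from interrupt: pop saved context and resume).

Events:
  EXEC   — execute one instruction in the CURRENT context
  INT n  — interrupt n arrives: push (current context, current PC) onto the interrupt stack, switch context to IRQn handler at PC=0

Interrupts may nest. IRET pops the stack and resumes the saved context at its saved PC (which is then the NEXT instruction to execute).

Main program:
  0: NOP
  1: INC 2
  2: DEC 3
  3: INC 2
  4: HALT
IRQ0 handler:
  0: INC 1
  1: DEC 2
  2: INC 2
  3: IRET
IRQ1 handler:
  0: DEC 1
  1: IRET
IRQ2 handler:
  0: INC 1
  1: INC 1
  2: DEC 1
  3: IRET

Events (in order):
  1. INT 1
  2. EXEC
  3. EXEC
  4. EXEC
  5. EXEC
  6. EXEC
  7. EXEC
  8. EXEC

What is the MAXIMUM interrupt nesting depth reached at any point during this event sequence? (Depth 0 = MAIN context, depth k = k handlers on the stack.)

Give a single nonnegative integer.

Event 1 (INT 1): INT 1 arrives: push (MAIN, PC=0), enter IRQ1 at PC=0 (depth now 1) [depth=1]
Event 2 (EXEC): [IRQ1] PC=0: DEC 1 -> ACC=-1 [depth=1]
Event 3 (EXEC): [IRQ1] PC=1: IRET -> resume MAIN at PC=0 (depth now 0) [depth=0]
Event 4 (EXEC): [MAIN] PC=0: NOP [depth=0]
Event 5 (EXEC): [MAIN] PC=1: INC 2 -> ACC=1 [depth=0]
Event 6 (EXEC): [MAIN] PC=2: DEC 3 -> ACC=-2 [depth=0]
Event 7 (EXEC): [MAIN] PC=3: INC 2 -> ACC=0 [depth=0]
Event 8 (EXEC): [MAIN] PC=4: HALT [depth=0]
Max depth observed: 1

Answer: 1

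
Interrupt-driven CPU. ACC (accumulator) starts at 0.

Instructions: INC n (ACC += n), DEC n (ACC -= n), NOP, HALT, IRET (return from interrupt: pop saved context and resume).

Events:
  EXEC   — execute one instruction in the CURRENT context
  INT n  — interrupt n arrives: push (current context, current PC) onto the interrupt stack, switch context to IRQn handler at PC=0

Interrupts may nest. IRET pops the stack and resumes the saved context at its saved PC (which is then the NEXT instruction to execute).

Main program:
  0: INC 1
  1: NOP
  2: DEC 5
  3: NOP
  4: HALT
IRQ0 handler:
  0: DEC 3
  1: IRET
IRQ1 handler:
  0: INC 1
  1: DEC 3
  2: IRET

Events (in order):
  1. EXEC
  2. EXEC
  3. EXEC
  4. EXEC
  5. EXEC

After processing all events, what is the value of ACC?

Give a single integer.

Answer: -4

Derivation:
Event 1 (EXEC): [MAIN] PC=0: INC 1 -> ACC=1
Event 2 (EXEC): [MAIN] PC=1: NOP
Event 3 (EXEC): [MAIN] PC=2: DEC 5 -> ACC=-4
Event 4 (EXEC): [MAIN] PC=3: NOP
Event 5 (EXEC): [MAIN] PC=4: HALT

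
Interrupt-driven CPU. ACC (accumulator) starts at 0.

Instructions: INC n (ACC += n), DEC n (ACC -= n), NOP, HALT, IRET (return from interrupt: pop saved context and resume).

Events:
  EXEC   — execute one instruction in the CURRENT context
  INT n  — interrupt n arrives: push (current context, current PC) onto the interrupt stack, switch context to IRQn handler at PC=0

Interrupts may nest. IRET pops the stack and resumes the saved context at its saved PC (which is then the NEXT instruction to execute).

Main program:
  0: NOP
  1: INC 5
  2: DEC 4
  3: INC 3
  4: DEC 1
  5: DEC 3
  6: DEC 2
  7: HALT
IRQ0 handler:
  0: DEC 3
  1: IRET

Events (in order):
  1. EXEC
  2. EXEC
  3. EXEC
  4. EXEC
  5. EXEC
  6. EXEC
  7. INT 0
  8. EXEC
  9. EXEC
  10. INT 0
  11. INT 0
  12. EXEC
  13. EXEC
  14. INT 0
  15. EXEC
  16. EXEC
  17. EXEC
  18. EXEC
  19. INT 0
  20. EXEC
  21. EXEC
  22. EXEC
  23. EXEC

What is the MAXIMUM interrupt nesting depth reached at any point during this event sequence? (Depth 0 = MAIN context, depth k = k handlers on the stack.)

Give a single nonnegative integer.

Event 1 (EXEC): [MAIN] PC=0: NOP [depth=0]
Event 2 (EXEC): [MAIN] PC=1: INC 5 -> ACC=5 [depth=0]
Event 3 (EXEC): [MAIN] PC=2: DEC 4 -> ACC=1 [depth=0]
Event 4 (EXEC): [MAIN] PC=3: INC 3 -> ACC=4 [depth=0]
Event 5 (EXEC): [MAIN] PC=4: DEC 1 -> ACC=3 [depth=0]
Event 6 (EXEC): [MAIN] PC=5: DEC 3 -> ACC=0 [depth=0]
Event 7 (INT 0): INT 0 arrives: push (MAIN, PC=6), enter IRQ0 at PC=0 (depth now 1) [depth=1]
Event 8 (EXEC): [IRQ0] PC=0: DEC 3 -> ACC=-3 [depth=1]
Event 9 (EXEC): [IRQ0] PC=1: IRET -> resume MAIN at PC=6 (depth now 0) [depth=0]
Event 10 (INT 0): INT 0 arrives: push (MAIN, PC=6), enter IRQ0 at PC=0 (depth now 1) [depth=1]
Event 11 (INT 0): INT 0 arrives: push (IRQ0, PC=0), enter IRQ0 at PC=0 (depth now 2) [depth=2]
Event 12 (EXEC): [IRQ0] PC=0: DEC 3 -> ACC=-6 [depth=2]
Event 13 (EXEC): [IRQ0] PC=1: IRET -> resume IRQ0 at PC=0 (depth now 1) [depth=1]
Event 14 (INT 0): INT 0 arrives: push (IRQ0, PC=0), enter IRQ0 at PC=0 (depth now 2) [depth=2]
Event 15 (EXEC): [IRQ0] PC=0: DEC 3 -> ACC=-9 [depth=2]
Event 16 (EXEC): [IRQ0] PC=1: IRET -> resume IRQ0 at PC=0 (depth now 1) [depth=1]
Event 17 (EXEC): [IRQ0] PC=0: DEC 3 -> ACC=-12 [depth=1]
Event 18 (EXEC): [IRQ0] PC=1: IRET -> resume MAIN at PC=6 (depth now 0) [depth=0]
Event 19 (INT 0): INT 0 arrives: push (MAIN, PC=6), enter IRQ0 at PC=0 (depth now 1) [depth=1]
Event 20 (EXEC): [IRQ0] PC=0: DEC 3 -> ACC=-15 [depth=1]
Event 21 (EXEC): [IRQ0] PC=1: IRET -> resume MAIN at PC=6 (depth now 0) [depth=0]
Event 22 (EXEC): [MAIN] PC=6: DEC 2 -> ACC=-17 [depth=0]
Event 23 (EXEC): [MAIN] PC=7: HALT [depth=0]
Max depth observed: 2

Answer: 2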